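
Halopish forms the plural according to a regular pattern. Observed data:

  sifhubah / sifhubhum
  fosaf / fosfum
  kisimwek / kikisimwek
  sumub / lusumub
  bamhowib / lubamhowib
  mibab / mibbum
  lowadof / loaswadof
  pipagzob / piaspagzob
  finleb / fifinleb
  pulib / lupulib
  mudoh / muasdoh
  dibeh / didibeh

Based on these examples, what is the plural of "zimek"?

zizimek

lowadof and fosaf both end in -f yet inflect differently (loaswadof, fosfum), so the final letter is not what conditions the rule; the last vowel is.
"zimek" has last vowel 'e'. The stems whose last vowel is 'e' (kisimwek → kikisimwek, finleb → fifinleb, dibeh → didibeh) repeat the first consonant+vowel as a prefix.
The other patterns: stems whose last vowel is 'o' insert -as- after the first vowel; stems whose last vowel is 'a' delete the last vowel and add -um; stems whose last vowel is 'i' or 'u' add the prefix lu-.
So zimek → zizimek.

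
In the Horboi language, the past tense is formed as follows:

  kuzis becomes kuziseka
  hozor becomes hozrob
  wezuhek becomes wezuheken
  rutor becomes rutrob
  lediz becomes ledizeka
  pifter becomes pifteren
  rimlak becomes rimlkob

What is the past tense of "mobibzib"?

mobibzibeka

pifter and rutor both end in -r yet inflect differently (pifteren, rutrob), so the final letter is not what conditions the rule; the last vowel is.
"mobibzib" has last vowel 'i'. The stems whose last vowel is 'i' (lediz → ledizeka, kuzis → kuziseka) add -eka.
So mobibzib → mobibzibeka.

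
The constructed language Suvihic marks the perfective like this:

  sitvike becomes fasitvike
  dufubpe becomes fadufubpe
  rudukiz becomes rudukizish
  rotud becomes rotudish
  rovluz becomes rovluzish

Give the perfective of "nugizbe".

fanugizbe

"nugizbe" ends in -e. The stems ending in -e (sitvike → fasitvike, dufubpe → fadufubpe) add the prefix fa-.
The other pattern: stems ending in -d or -z add -ish.
So nugizbe → fanugizbe.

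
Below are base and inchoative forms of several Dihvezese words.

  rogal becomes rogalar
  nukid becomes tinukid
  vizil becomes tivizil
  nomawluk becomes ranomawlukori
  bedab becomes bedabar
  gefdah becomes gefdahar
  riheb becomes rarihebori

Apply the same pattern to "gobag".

bedab and riheb both end in -b yet inflect differently (bedabar, rarihebori), so the final letter is not what conditions the rule; the last vowel is.
"gobag" has last vowel 'a'. The stems whose last vowel is 'a' (bedab → bedabar, gefdah → gefdahar, rogal → rogalar) add -ar.
The other patterns: stems whose last vowel is 'e' or 'u' add ra- … -ori around the stem; stems whose last vowel is 'i' add the prefix ti-.
So gobag → gobagar.

gobagar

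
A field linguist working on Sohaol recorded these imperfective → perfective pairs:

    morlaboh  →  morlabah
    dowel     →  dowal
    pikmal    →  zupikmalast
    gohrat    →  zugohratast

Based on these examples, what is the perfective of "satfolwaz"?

zusatfolwazast

"satfolwaz" has last vowel 'a'. The stems whose last vowel is 'a' (pikmal → zupikmalast, gohrat → zugohratast) add zu- … -ast around the stem.
The other pattern: stems whose last vowel is 'e' or 'o' change the last vowel to 'a'.
So satfolwaz → zusatfolwazast.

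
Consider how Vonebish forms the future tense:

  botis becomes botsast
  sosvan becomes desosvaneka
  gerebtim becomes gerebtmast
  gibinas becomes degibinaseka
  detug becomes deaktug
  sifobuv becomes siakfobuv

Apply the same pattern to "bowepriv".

"bowepriv" has last vowel 'i'. The stems whose last vowel is 'i' (botis → botsast, gerebtim → gerebtmast) delete the last vowel and add -ast.
The other patterns: stems whose last vowel is 'a' add de- … -eka around the stem; stems whose last vowel is 'u' insert -ak- after the first vowel.
So bowepriv → boweprvast.

boweprvast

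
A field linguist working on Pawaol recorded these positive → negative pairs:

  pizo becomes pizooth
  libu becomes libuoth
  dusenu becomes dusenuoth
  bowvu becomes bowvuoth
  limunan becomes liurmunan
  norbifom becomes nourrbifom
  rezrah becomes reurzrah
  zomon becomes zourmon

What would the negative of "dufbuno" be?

dufbunooth

pizo and norbifom both have last vowel 'o' yet inflect differently (pizooth, nourrbifom), so the last vowel is not what conditions the rule; whether the stem ends in a vowel or a consonant is.
"dufbuno" ends in a vowel. The stems ending in a vowel (pizo → pizooth, libu → libuoth, dusenu → dusenuoth) add -oth.
So dufbuno → dufbunooth.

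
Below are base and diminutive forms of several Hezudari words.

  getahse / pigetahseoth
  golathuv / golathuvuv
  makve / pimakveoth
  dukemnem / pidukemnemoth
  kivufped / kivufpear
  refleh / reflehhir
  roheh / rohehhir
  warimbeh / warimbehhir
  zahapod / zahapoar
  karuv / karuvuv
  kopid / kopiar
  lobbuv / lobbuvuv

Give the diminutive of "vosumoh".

kivufped and refleh both have last vowel 'e' yet inflect differently (kivufpear, reflehhir), so the last vowel is not what conditions the rule; the final letter is.
"vosumoh" ends in -h. The stems ending in -h (refleh → reflehhir, roheh → rohehhir, warimbeh → warimbehhir) double the final consonant and add -ir.
The other patterns: stems ending in -d drop the final letter and add -ar; stems ending in -v add -uv; stems ending in -e or -m add pi- … -oth around the stem.
So vosumoh → vosumohhir.

vosumohhir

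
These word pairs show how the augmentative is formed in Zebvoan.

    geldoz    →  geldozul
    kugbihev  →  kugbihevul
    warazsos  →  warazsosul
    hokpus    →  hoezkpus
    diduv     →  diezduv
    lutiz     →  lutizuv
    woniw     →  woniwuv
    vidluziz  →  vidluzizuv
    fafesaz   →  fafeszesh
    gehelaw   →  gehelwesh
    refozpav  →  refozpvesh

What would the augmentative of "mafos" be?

"mafos" has last vowel 'o'. The stems whose last vowel is 'o' (geldoz → geldozul, warazsos → warazsosul) add -ul.
The other patterns: stems whose last vowel is 'u' insert -ez- after the first vowel; stems whose last vowel is 'i' add -uv; stems whose last vowel is 'a' delete the last vowel and add -esh.
So mafos → mafosul.

mafosul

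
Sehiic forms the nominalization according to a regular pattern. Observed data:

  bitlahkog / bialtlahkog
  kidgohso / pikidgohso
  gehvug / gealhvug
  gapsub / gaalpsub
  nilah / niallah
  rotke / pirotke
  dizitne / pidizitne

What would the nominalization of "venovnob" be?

vealnovnob

kidgohso and bitlahkog both have last vowel 'o' yet inflect differently (pikidgohso, bialtlahkog), so the last vowel is not what conditions the rule; whether the stem ends in a vowel or a consonant is.
"venovnob" ends in a consonant. The stems ending in a consonant (bitlahkog → bialtlahkog, gapsub → gaalpsub, gehvug → gealhvug) insert -al- after the first vowel.
The other pattern: stems ending in a vowel add the prefix pi-.
So venovnob → vealnovnob.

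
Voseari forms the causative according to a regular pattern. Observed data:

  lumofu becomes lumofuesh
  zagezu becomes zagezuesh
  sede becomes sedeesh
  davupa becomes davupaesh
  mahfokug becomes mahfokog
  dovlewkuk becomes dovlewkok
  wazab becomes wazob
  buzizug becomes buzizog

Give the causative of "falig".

lumofu and mahfokug both have last vowel 'u' yet inflect differently (lumofuesh, mahfokog), so the last vowel is not what conditions the rule; whether the stem ends in a vowel or a consonant is.
"falig" ends in a consonant. The stems ending in a consonant (mahfokug → mahfokog, dovlewkuk → dovlewkok, wazab → wazob) change the last vowel to 'o'.
So falig → falog.

falog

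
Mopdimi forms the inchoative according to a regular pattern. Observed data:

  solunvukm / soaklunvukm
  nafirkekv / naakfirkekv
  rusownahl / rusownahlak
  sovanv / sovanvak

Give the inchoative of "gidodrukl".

nafirkekv and sovanv both end in -v yet inflect differently (naakfirkekv, sovanvak), so the final letter is not what conditions the rule; the second-to-last letter is.
"gidodrukl" has second-to-last letter 'k'. The stems whose second-to-last letter is 'k' (solunvukm → soaklunvukm, nafirkekv → naakfirkekv) insert -ak- after the first vowel.
So gidodrukl → giakdodrukl.

giakdodrukl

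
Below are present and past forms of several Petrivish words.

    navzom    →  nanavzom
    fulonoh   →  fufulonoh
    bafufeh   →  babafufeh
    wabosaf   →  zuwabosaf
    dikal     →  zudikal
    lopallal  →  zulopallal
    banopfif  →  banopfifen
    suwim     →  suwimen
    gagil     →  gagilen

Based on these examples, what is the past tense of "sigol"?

"sigol" has last vowel 'o'. The stems whose last vowel is 'o' (navzom → nanavzom, fulonoh → fufulonoh) repeat the first consonant+vowel as a prefix.
So sigol → sisigol.

sisigol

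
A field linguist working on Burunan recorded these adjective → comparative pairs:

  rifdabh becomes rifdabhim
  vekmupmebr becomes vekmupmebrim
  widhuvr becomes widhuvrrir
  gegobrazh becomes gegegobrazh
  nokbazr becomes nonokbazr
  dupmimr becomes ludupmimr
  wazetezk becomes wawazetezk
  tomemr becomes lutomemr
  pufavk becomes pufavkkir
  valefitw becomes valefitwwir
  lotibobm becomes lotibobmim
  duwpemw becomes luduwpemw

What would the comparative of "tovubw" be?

dupmimr and vekmupmebr both end in -r yet inflect differently (ludupmimr, vekmupmebrim), so the final letter is not what conditions the rule; the second-to-last letter is.
"tovubw" has second-to-last letter 'b'. The stems whose second-to-last letter is 'b' (lotibobm → lotibobmim, rifdabh → rifdabhim, vekmupmebr → vekmupmebrim) add -im.
So tovubw → tovubwim.

tovubwim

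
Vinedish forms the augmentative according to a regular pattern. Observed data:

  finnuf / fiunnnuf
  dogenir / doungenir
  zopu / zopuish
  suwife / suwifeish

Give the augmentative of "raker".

finnuf and zopu both have last vowel 'u' yet inflect differently (fiunnnuf, zopuish), so the last vowel is not what conditions the rule; whether the stem ends in a vowel or a consonant is.
"raker" ends in a consonant. The stems ending in a consonant (finnuf → fiunnnuf, dogenir → doungenir) insert -un- after the first vowel.
The other pattern: stems ending in a vowel add -ish.
So raker → raunker.

raunker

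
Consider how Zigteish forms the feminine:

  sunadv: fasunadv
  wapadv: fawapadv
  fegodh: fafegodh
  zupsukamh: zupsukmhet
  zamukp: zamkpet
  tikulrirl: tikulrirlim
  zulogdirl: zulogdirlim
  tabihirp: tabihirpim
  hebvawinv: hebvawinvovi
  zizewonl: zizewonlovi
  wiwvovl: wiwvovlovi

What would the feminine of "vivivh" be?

"vivivh" has second-to-last letter 'v'. The one such stem in the data (wiwvovl → wiwvovlovi) adds -ovi, so the same rule applies.
The other patterns: stems whose second-to-last letter is 'd' add the prefix fa-; stems whose second-to-last letter is 'k' or 'm' delete the last vowel and add -et; stems whose second-to-last letter is 'r' add -im.
So vivivh → vivivhovi.

vivivhovi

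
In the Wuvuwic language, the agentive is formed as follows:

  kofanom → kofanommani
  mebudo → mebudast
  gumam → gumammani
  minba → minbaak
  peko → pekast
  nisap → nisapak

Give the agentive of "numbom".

"numbom" ends in -m. The stems ending in -m (gumam → gumammani, kofanom → kofanommani) double the final consonant and add -ani.
So numbom → numbommani.

numbommani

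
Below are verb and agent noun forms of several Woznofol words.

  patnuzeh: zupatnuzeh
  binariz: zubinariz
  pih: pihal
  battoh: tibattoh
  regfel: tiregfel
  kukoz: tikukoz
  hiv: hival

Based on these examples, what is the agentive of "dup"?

dupal

pih and battoh both end in -h yet inflect differently (pihal, tibattoh), so the final letter is not what conditions the rule; the number of vowels is.
"dup" has 1 vowel. The stems with 1 vowel (pih → pihal, hiv → hival) add -al.
So dup → dupal.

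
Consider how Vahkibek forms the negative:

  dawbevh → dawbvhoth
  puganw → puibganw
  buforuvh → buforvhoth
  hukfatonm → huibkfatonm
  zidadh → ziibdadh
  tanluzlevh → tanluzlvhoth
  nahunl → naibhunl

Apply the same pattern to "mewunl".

buforuvh and zidadh both end in -h yet inflect differently (buforvhoth, ziibdadh), so the final letter is not what conditions the rule; the second-to-last letter is.
"mewunl" has second-to-last letter 'n'. The stems whose second-to-last letter is 'n' (nahunl → naibhunl, hukfatonm → huibkfatonm, puganw → puibganw) insert -ib- after the first vowel.
The other pattern: stems whose second-to-last letter is 'v' delete the last vowel and add -oth.
So mewunl → meibwunl.

meibwunl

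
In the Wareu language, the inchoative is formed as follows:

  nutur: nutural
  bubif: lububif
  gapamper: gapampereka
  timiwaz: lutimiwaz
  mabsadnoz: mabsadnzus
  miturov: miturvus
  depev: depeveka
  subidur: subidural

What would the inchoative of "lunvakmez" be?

"lunvakmez" has last vowel 'e'. The stems whose last vowel is 'e' (gapamper → gapampereka, depev → depeveka) add -eka.
So lunvakmez → lunvakmezeka.

lunvakmezeka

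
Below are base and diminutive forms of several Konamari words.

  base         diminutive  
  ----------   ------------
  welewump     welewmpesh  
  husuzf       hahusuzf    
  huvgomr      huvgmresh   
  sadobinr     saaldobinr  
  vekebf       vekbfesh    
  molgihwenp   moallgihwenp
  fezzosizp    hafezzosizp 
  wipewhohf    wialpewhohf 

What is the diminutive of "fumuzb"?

"fumuzb" has second-to-last letter 'z'. The stems whose second-to-last letter is 'z' (fezzosizp → hafezzosizp, husuzf → hahusuzf) add the prefix ha-.
The other patterns: stems whose second-to-last letter is 'h' or 'n' insert -al- after the first vowel; stems whose second-to-last letter is 'b' or 'm' delete the last vowel and add -esh.
So fumuzb → hafumuzb.

hafumuzb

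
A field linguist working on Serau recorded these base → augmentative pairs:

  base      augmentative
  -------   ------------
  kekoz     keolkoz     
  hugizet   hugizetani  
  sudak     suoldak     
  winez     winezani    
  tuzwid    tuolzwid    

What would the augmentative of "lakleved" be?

winez and kekoz both end in -z yet inflect differently (winezani, keolkoz), so the final letter is not what conditions the rule; the last vowel is.
"lakleved" has last vowel 'e'. The stems whose last vowel is 'e' (winez → winezani, hugizet → hugizetani) add -ani.
So lakleved → laklevedani.

laklevedani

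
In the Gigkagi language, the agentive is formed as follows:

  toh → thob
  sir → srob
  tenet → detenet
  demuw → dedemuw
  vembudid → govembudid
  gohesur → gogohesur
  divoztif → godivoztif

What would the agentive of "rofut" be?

derofut

sir and gohesur both end in -r yet inflect differently (srob, gogohesur), so the final letter is not what conditions the rule; the number of vowels is.
"rofut" has 2 vowels. The stems with 2 vowels (tenet → detenet, demuw → dedemuw) add the prefix de-.
So rofut → derofut.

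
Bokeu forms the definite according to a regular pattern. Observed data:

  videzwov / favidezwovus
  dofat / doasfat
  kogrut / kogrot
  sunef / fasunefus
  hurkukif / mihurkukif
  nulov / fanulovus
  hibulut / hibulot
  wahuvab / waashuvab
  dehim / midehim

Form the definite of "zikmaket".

fazikmaketus

kogrut and dofat both end in -t yet inflect differently (kogrot, doasfat), so the final letter is not what conditions the rule; the last vowel is.
"zikmaket" has last vowel 'e'. The one such stem in the data (sunef → fasunefus) adds fa- … -us around the stem, so the same rule applies.
So zikmaket → fazikmaketus.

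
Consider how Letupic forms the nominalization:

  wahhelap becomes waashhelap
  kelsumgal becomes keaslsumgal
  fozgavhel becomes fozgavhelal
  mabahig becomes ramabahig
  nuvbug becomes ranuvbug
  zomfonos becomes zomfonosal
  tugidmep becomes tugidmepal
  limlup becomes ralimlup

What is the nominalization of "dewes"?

wahhelap and tugidmep both end in -p yet inflect differently (waashhelap, tugidmepal), so the final letter is not what conditions the rule; the last vowel is.
"dewes" has last vowel 'e'. The stems whose last vowel is 'e' (tugidmep → tugidmepal, fozgavhel → fozgavhelal) add -al.
So dewes → dewesal.

dewesal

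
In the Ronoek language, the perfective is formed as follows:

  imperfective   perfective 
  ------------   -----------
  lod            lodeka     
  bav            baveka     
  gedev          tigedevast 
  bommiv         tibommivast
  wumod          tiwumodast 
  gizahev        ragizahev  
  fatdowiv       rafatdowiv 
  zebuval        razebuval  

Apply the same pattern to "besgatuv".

rabesgatuv

bav and gedev both end in -v yet inflect differently (baveka, tigedevast), so the final letter is not what conditions the rule; the number of vowels is.
"besgatuv" has 3 vowels. The stems with 3 vowels (gizahev → ragizahev, fatdowiv → rafatdowiv, zebuval → razebuval) add the prefix ra-.
The other patterns: stems with 1 vowel add -eka; stems with 2 vowels add ti- … -ast around the stem.
So besgatuv → rabesgatuv.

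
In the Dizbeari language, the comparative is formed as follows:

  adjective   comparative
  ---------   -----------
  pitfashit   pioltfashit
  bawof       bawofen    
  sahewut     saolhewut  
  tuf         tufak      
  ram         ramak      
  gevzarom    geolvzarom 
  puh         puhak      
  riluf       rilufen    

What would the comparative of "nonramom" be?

tuf and bawof both end in -f yet inflect differently (tufak, bawofen), so the final letter is not what conditions the rule; the number of vowels is.
"nonramom" has 3 vowels. The stems with 3 vowels (pitfashit → pioltfashit, sahewut → saolhewut, gevzarom → geolvzarom) insert -ol- after the first vowel.
So nonramom → noolnramom.

noolnramom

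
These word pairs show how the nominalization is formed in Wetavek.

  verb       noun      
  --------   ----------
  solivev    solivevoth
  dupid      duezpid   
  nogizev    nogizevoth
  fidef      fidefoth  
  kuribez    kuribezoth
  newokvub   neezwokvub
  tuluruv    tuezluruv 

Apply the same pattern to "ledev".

solivev and tuluruv both end in -v yet inflect differently (solivevoth, tuezluruv), so the final letter is not what conditions the rule; the last vowel is.
"ledev" has last vowel 'e'. The stems whose last vowel is 'e' (solivev → solivevoth, nogizev → nogizevoth, fidef → fidefoth) add -oth.
The other pattern: stems whose last vowel is 'i' or 'u' insert -ez- after the first vowel.
So ledev → ledevoth.

ledevoth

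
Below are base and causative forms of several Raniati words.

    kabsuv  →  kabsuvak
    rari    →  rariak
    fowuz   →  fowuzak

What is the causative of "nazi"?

naziak

Every pair shown (kabsuv → kabsuvak, rari → rariak, fowuz → fowuzak) follows the same rule: add -ak.
So nazi → naziak.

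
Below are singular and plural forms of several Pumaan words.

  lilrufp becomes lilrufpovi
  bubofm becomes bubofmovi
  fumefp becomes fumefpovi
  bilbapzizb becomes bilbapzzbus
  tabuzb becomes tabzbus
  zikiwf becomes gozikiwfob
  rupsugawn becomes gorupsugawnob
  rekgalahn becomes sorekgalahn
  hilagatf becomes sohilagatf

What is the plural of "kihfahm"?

sokihfahm

rupsugawn and rekgalahn both end in -n yet inflect differently (gorupsugawnob, sorekgalahn), so the final letter is not what conditions the rule; the second-to-last letter is.
"kihfahm" has second-to-last letter 'h'. The one such stem in the data (rekgalahn → sorekgalahn) adds the prefix so-, so the same rule applies.
The other patterns: stems whose second-to-last letter is 'f' add -ovi; stems whose second-to-last letter is 'z' delete the last vowel and add -us; stems whose second-to-last letter is 'w' add go- … -ob around the stem.
So kihfahm → sokihfahm.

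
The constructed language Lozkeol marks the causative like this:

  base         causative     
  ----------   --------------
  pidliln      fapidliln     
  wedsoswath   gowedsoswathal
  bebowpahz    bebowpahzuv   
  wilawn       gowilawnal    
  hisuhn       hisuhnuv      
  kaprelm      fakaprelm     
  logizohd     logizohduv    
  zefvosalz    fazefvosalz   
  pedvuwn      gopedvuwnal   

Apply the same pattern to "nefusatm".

hisuhn and pidliln both end in -n yet inflect differently (hisuhnuv, fapidliln), so the final letter is not what conditions the rule; the second-to-last letter is.
"nefusatm" has second-to-last letter 't'. The one such stem in the data (wedsoswath → gowedsoswathal) adds go- … -al around the stem, so the same rule applies.
So nefusatm → gonefusatmal.

gonefusatmal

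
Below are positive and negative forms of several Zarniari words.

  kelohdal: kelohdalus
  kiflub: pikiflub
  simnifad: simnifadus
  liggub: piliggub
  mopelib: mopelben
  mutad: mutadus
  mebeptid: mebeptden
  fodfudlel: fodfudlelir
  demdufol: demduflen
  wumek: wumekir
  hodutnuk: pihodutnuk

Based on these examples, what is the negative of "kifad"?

liggub and mopelib both end in -b yet inflect differently (piliggub, mopelben), so the final letter is not what conditions the rule; the last vowel is.
"kifad" has last vowel 'a'. The stems whose last vowel is 'a' (simnifad → simnifadus, kelohdal → kelohdalus, mutad → mutadus) add -us.
The other patterns: stems whose last vowel is 'u' add the prefix pi-; stems whose last vowel is 'i' or 'o' delete the last vowel and add -en; stems whose last vowel is 'e' add -ir.
So kifad → kifadus.

kifadus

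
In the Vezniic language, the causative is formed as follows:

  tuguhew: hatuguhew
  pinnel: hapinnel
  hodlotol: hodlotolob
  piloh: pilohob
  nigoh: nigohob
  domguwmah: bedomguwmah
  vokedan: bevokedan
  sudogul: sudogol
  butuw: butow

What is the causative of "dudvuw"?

dudvow

pinnel and hodlotol both end in -l yet inflect differently (hapinnel, hodlotolob), so the final letter is not what conditions the rule; the last vowel is.
"dudvuw" has last vowel 'u'. The stems whose last vowel is 'u' (sudogul → sudogol, butuw → butow) change the last vowel to 'o'.
The other patterns: stems whose last vowel is 'e' add the prefix ha-; stems whose last vowel is 'o' add -ob; stems whose last vowel is 'a' add the prefix be-.
So dudvuw → dudvow.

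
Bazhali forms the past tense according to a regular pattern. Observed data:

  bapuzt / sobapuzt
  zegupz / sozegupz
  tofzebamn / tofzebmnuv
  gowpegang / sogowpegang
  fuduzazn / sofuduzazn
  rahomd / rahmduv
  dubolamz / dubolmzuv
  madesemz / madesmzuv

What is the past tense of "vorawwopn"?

sovorawwopn

tofzebamn and fuduzazn both end in -n yet inflect differently (tofzebmnuv, sofuduzazn), so the final letter is not what conditions the rule; the second-to-last letter is.
"vorawwopn" has second-to-last letter 'p'. The one such stem in the data (zegupz → sozegupz) adds the prefix so-, so the same rule applies.
The other pattern: stems whose second-to-last letter is 'm' delete the last vowel and add -uv.
So vorawwopn → sovorawwopn.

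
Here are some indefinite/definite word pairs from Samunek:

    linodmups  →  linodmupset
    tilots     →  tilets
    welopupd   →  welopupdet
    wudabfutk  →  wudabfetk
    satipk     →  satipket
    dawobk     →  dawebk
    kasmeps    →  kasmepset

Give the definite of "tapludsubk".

tapludsebk

kasmeps and tilots both end in -s yet inflect differently (kasmepset, tilets), so the final letter is not what conditions the rule; the second-to-last letter is.
"tapludsubk" has second-to-last letter 'b'. The one such stem in the data (dawobk → dawebk) changes the last vowel to 'e' (as do tilots, wudabfutk), so the same rule applies.
So tapludsubk → tapludsebk.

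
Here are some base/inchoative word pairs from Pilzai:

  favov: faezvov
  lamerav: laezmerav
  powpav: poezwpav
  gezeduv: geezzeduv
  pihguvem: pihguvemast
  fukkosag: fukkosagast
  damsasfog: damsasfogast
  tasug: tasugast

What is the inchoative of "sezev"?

seezzev

lamerav and fukkosag both have last vowel 'a' yet inflect differently (laezmerav, fukkosagast), so the last vowel is not what conditions the rule; the final letter is.
"sezev" ends in -v. The stems ending in -v (favov → faezvov, lamerav → laezmerav, powpav → poezwpav) insert -ez- after the first vowel.
So sezev → seezzev.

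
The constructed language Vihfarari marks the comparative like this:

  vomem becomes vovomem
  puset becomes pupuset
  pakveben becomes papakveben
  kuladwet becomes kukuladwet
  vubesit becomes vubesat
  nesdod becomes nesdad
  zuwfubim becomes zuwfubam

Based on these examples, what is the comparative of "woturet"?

wowoturet

"woturet" has last vowel 'e'. The stems whose last vowel is 'e' (vomem → vovomem, puset → pupuset, pakveben → papakveben) repeat the first consonant+vowel as a prefix.
So woturet → wowoturet.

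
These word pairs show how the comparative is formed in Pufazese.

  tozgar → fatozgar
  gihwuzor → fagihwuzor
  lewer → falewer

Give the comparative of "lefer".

Every pair shown (tozgar → fatozgar, gihwuzor → fagihwuzor, lewer → falewer) follows the same rule: add the prefix fa-.
So lefer → falefer.

falefer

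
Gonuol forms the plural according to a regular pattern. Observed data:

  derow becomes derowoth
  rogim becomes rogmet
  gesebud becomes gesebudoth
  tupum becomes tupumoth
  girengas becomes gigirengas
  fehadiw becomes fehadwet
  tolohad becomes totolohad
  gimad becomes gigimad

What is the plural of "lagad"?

gimad and gesebud both end in -d yet inflect differently (gigimad, gesebudoth), so the final letter is not what conditions the rule; the last vowel is.
"lagad" has last vowel 'a'. The stems whose last vowel is 'a' (gimad → gigimad, girengas → gigirengas, tolohad → totolohad) repeat the first consonant+vowel as a prefix.
So lagad → lalagad.

lalagad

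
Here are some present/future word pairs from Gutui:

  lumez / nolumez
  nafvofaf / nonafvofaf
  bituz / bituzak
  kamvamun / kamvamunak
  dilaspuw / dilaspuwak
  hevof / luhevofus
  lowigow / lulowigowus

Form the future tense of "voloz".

luvolozus

lumez and bituz both end in -z yet inflect differently (nolumez, bituzak), so the final letter is not what conditions the rule; the last vowel is.
"voloz" has last vowel 'o'. The stems whose last vowel is 'o' (hevof → luhevofus, lowigow → lulowigowus) add lu- … -us around the stem.
So voloz → luvolozus.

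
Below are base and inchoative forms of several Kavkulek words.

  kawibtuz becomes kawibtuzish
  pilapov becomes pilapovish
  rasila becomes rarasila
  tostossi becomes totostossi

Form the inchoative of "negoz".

rasila and pilapov both have 3 vowels yet inflect differently (rarasila, pilapovish), so the number of vowels is not what conditions the rule; whether the stem ends in a vowel or a consonant is.
"negoz" ends in a consonant. The stems ending in a consonant (pilapov → pilapovish, kawibtuz → kawibtuzish) add -ish.
So negoz → negozish.

negozish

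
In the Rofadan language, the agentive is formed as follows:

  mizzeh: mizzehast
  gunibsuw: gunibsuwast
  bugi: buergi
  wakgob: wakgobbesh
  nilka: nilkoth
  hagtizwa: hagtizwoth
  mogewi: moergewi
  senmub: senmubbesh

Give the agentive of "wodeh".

senmub and gunibsuw both have last vowel 'u' yet inflect differently (senmubbesh, gunibsuwast), so the last vowel is not what conditions the rule; the final letter is.
"wodeh" ends in -h. The one such stem in the data (mizzeh → mizzehast) adds -ast, so the same rule applies.
So wodeh → wodehast.

wodehast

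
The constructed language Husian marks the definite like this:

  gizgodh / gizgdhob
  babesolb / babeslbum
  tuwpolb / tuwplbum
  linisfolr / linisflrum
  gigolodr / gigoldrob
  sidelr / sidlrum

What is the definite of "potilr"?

linisfolr and gigolodr both end in -r yet inflect differently (linisflrum, gigoldrob), so the final letter is not what conditions the rule; the second-to-last letter is.
"potilr" has second-to-last letter 'l'. The stems whose second-to-last letter is 'l' (linisfolr → linisflrum, sidelr → sidlrum, tuwpolb → tuwplbum) delete the last vowel and add -um.
The other pattern: stems whose second-to-last letter is 'd' delete the last vowel and add -ob.
So potilr → potlrum.

potlrum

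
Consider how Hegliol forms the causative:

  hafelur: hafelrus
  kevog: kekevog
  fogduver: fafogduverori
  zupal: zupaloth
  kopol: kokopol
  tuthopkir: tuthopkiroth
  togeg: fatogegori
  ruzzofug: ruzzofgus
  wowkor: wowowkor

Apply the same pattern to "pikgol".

pipikgol

kopol and zupal both end in -l yet inflect differently (kokopol, zupaloth), so the final letter is not what conditions the rule; the last vowel is.
"pikgol" has last vowel 'o'. The stems whose last vowel is 'o' (kopol → kokopol, kevog → kekevog, wowkor → wowowkor) repeat the first consonant+vowel as a prefix.
So pikgol → pipikgol.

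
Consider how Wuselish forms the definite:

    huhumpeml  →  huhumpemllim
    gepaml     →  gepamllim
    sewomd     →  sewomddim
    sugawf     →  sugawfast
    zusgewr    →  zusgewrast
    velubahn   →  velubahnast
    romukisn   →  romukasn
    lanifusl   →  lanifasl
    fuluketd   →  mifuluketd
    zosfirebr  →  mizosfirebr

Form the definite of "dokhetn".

velubahn and romukisn both end in -n yet inflect differently (velubahnast, romukasn), so the final letter is not what conditions the rule; the second-to-last letter is.
"dokhetn" has second-to-last letter 't'. The one such stem in the data (fuluketd → mifuluketd) adds the prefix mi-, so the same rule applies.
So dokhetn → midokhetn.

midokhetn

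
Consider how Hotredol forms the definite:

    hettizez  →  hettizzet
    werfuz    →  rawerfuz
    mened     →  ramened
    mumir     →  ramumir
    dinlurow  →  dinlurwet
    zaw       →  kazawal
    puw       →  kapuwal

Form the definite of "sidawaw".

sidawwet

puw and dinlurow both end in -w yet inflect differently (kapuwal, dinlurwet), so the final letter is not what conditions the rule; the number of vowels is.
"sidawaw" has 3 vowels. The stems with 3 vowels (dinlurow → dinlurwet, hettizez → hettizzet) delete the last vowel and add -et.
The other patterns: stems with 1 vowel add ka- … -al around the stem; stems with 2 vowels add the prefix ra-.
So sidawaw → sidawwet.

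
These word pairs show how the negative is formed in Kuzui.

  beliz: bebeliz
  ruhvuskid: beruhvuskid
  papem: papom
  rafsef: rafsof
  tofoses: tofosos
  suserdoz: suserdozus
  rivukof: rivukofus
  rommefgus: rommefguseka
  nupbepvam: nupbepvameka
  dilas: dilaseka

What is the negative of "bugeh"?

beliz and suserdoz both end in -z yet inflect differently (bebeliz, suserdozus), so the final letter is not what conditions the rule; the last vowel is.
"bugeh" has last vowel 'e'. The stems whose last vowel is 'e' (papem → papom, rafsef → rafsof, tofoses → tofosos) change the last vowel to 'o'.
The other patterns: stems whose last vowel is 'i' add the prefix be-; stems whose last vowel is 'o' add -us; stems whose last vowel is 'a' or 'u' add -eka.
So bugeh → bugoh.

bugoh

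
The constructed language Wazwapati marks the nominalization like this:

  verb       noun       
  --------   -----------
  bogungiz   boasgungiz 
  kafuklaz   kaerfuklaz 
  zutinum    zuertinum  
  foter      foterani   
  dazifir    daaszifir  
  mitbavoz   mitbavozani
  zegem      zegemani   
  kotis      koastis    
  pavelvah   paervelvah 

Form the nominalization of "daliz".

dazifir and foter both end in -r yet inflect differently (daaszifir, foterani), so the final letter is not what conditions the rule; the last vowel is.
"daliz" has last vowel 'i'. The stems whose last vowel is 'i' (bogungiz → boasgungiz, kotis → koastis, dazifir → daaszifir) insert -as- after the first vowel.
The other patterns: stems whose last vowel is 'e' or 'o' add -ani; stems whose last vowel is 'a' or 'u' insert -er- after the first vowel.
So daliz → daasliz.

daasliz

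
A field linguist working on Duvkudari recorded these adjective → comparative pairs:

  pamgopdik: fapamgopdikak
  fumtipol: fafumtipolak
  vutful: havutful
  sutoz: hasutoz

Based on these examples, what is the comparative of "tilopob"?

fatilopobak

fumtipol and vutful both end in -l yet inflect differently (fafumtipolak, havutful), so the final letter is not what conditions the rule; the number of vowels is.
"tilopob" has 3 vowels. The stems with 3 vowels (pamgopdik → fapamgopdikak, fumtipol → fafumtipolak) add fa- … -ak around the stem.
The other pattern: stems with 2 vowels add the prefix ha-.
So tilopob → fatilopobak.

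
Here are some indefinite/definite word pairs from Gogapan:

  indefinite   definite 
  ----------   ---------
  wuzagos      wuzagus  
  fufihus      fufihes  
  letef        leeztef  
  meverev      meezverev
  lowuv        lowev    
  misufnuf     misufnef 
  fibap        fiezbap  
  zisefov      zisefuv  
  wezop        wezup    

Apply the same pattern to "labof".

labuf

wuzagos and fufihus both end in -s yet inflect differently (wuzagus, fufihes), so the final letter is not what conditions the rule; the last vowel is.
"labof" has last vowel 'o'. The stems whose last vowel is 'o' (wuzagos → wuzagus, zisefov → zisefuv, wezop → wezup) change the last vowel to 'u'.
So labof → labuf.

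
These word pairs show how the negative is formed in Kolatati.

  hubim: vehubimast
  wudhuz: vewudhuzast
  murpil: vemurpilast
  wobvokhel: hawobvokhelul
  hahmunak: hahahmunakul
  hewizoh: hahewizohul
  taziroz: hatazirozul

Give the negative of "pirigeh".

hapirigehul

"pirigeh" has 3 vowels. The stems with 3 vowels (wobvokhel → hawobvokhelul, hahmunak → hahahmunakul, hewizoh → hahewizohul) add ha- … -ul around the stem.
The other pattern: stems with 2 vowels add ve- … -ast around the stem.
So pirigeh → hapirigehul.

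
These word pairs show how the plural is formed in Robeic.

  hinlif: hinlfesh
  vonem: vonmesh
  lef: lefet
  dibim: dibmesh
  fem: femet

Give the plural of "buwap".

"buwap" has 2 vowels. The stems with 2 vowels (hinlif → hinlfesh, vonem → vonmesh, dibim → dibmesh) delete the last vowel and add -esh.
The other pattern: stems with 1 vowel add -et.
So buwap → buwpesh.

buwpesh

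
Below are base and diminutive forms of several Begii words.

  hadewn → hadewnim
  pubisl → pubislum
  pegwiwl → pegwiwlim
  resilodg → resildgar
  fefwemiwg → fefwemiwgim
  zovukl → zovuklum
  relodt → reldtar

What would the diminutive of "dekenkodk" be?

dekenkdkar

resilodg and fefwemiwg both end in -g yet inflect differently (resildgar, fefwemiwgim), so the final letter is not what conditions the rule; the second-to-last letter is.
"dekenkodk" has second-to-last letter 'd'. The stems whose second-to-last letter is 'd' (relodt → reldtar, resilodg → resildgar) delete the last vowel and add -ar.
The other patterns: stems whose second-to-last letter is 'w' add -im; stems whose second-to-last letter is 'k' or 's' add -um.
So dekenkodk → dekenkdkar.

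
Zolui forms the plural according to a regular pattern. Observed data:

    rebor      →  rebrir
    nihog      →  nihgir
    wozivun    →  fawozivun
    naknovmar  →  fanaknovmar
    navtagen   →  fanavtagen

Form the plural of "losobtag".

rebor and naknovmar both end in -r yet inflect differently (rebrir, fanaknovmar), so the final letter is not what conditions the rule; the last vowel is.
"losobtag" has last vowel 'a'. The one such stem in the data (naknovmar → fanaknovmar) adds the prefix fa-, so the same rule applies.
The other pattern: stems whose last vowel is 'o' delete the last vowel and add -ir.
So losobtag → falosobtag.

falosobtag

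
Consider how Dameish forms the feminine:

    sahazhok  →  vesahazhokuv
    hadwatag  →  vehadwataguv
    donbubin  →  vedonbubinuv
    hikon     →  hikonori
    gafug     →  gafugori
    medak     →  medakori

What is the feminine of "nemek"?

nemekori

"nemek" has 2 vowels. The stems with 2 vowels (hikon → hikonori, gafug → gafugori, medak → medakori) add -ori.
The other pattern: stems with 3 vowels add ve- … -uv around the stem.
So nemek → nemekori.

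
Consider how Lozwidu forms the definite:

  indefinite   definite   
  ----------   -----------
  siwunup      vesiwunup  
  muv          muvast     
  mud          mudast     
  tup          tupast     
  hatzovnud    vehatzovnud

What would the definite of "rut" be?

rutast

"rut" has 1 vowel. The stems with 1 vowel (muv → muvast, mud → mudast, tup → tupast) add -ast.
The other pattern: stems with 3 vowels add the prefix ve-.
So rut → rutast.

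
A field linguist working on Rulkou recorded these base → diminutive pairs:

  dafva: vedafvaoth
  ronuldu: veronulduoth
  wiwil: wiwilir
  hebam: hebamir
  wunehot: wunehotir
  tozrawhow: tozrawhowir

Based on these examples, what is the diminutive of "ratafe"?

veratafeoth

"ratafe" ends in a vowel. The stems ending in a vowel (dafva → vedafvaoth, ronuldu → veronulduoth) add ve- … -oth around the stem.
So ratafe → veratafeoth.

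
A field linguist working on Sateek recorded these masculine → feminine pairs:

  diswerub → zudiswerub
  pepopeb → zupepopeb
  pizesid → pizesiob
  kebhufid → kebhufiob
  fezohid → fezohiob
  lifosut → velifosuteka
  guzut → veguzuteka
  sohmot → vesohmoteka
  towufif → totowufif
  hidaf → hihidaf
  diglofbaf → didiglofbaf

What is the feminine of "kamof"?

kakamof

diswerub and lifosut both have last vowel 'u' yet inflect differently (zudiswerub, velifosuteka), so the last vowel is not what conditions the rule; the final letter is.
"kamof" ends in -f. The stems ending in -f (towufif → totowufif, hidaf → hihidaf, diglofbaf → didiglofbaf) repeat the first consonant+vowel as a prefix.
The other patterns: stems ending in -b add the prefix zu-; stems ending in -d drop the final letter and add -ob; stems ending in -t add ve- … -eka around the stem.
So kamof → kakamof.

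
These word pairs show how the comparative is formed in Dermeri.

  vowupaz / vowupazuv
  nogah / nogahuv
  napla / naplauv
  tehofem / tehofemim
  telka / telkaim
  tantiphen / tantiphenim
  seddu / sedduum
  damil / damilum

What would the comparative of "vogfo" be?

vogfouv

"vogfo" begins with v-. The one such stem in the data (vowupaz → vowupazuv) adds -uv, so the same rule applies.
So vogfo → vogfouv.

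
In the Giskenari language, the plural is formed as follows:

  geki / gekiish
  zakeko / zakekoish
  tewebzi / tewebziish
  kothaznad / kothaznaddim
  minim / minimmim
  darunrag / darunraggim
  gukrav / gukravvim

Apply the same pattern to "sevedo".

geki and minim both have last vowel 'i' yet inflect differently (gekiish, minimmim), so the last vowel is not what conditions the rule; whether the stem ends in a vowel or a consonant is.
"sevedo" ends in a vowel. The stems ending in a vowel (geki → gekiish, zakeko → zakekoish, tewebzi → tewebziish) add -ish.
So sevedo → sevedoish.

sevedoish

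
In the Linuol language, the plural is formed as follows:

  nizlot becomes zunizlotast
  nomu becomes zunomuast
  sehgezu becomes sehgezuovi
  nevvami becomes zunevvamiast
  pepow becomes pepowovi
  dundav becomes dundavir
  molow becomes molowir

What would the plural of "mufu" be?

mufuir

molow and pepow both end in -w yet inflect differently (molowir, pepowovi), so the final letter is not what conditions the rule; the first letter is.
"mufu" begins with m-. The one such stem in the data (molow → molowir) adds -ir, so the same rule applies.
The other patterns: stems beginning with p- or s- add -ovi; stems beginning with n- add zu- … -ast around the stem.
So mufu → mufuir.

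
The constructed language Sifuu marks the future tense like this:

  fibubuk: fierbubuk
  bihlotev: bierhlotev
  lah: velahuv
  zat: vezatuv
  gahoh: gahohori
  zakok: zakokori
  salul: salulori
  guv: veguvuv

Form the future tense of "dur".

lah and gahoh both end in -h yet inflect differently (velahuv, gahohori), so the final letter is not what conditions the rule; the number of vowels is.
"dur" has 1 vowel. The stems with 1 vowel (guv → veguvuv, zat → vezatuv, lah → velahuv) add ve- … -uv around the stem.
The other patterns: stems with 2 vowels add -ori; stems with 3 vowels insert -er- after the first vowel.
So dur → veduruv.

veduruv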